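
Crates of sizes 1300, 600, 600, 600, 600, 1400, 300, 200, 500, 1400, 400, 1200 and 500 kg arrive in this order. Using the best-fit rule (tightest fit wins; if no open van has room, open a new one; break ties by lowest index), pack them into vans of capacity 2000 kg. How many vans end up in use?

6

  1300 → van 1 (new)  [load 1300/2000]
  600 → van 1  [load 1900/2000]
  600 → van 2 (new)  [load 600/2000]
  600 → van 2  [load 1200/2000]
  600 → van 2  [load 1800/2000]
  1400 → van 3 (new)  [load 1400/2000]
  300 → van 3  [load 1700/2000]
  200 → van 2  [load 2000/2000]
  500 → van 4 (new)  [load 500/2000]
  1400 → van 4  [load 1900/2000]
  400 → van 5 (new)  [load 400/2000]
  1200 → van 5  [load 1600/2000]
  500 → van 6 (new)  [load 500/2000]
6 vans opened.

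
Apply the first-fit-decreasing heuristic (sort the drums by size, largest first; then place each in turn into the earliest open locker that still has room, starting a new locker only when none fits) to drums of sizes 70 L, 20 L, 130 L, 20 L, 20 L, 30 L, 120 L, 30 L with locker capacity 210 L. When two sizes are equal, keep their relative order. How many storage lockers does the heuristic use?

Sorted descending: 130, 120, 70, 30, 30, 20, 20, 20.
  130 → locker 1 (new)  [load 130/210]
  120 → locker 2 (new)  [load 120/210]
  70 → locker 1  [load 200/210]
  30 → locker 2  [load 150/210]
  30 → locker 2  [load 180/210]
  20 → locker 2  [load 200/210]
  20 → locker 3 (new)  [load 20/210]
  20 → locker 3  [load 40/210]
3 storage lockers opened.

3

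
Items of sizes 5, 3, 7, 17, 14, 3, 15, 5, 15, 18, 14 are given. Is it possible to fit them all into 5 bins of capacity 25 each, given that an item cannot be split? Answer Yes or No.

Total = 116; ⌈116/25⌉ = 5.
6 items each exceed half the capacity and cannot share a bin, forcing at least 6 bins.
At least 6 bins are required, but only 5 are allowed.

No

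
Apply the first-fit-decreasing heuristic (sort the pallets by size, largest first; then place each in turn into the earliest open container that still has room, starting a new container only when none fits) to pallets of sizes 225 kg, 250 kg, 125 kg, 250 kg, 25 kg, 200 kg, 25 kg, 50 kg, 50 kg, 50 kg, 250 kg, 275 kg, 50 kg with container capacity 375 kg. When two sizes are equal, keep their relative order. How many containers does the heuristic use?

6

Sorted descending: 275, 250, 250, 250, 225, 200, 125, 50, 50, 50, 50, 25, 25.
  275 → container 1 (new)  [load 275/375]
  250 → container 2 (new)  [load 250/375]
  250 → container 3 (new)  [load 250/375]
  250 → container 4 (new)  [load 250/375]
  225 → container 5 (new)  [load 225/375]
  200 → container 6 (new)  [load 200/375]
  125 → container 2  [load 375/375]
  50 → container 1  [load 325/375]
  50 → container 1  [load 375/375]
  50 → container 3  [load 300/375]
  50 → container 3  [load 350/375]
  25 → container 3  [load 375/375]
  25 → container 4  [load 275/375]
6 containers opened.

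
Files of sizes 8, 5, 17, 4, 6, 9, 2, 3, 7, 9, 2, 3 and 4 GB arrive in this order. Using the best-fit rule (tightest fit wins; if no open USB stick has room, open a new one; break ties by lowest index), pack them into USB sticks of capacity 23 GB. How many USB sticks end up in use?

  8 → USB stick 1 (new)  [load 8/23]
  5 → USB stick 1  [load 13/23]
  17 → USB stick 2 (new)  [load 17/23]
  4 → USB stick 2  [load 21/23]
  6 → USB stick 1  [load 19/23]
  9 → USB stick 3 (new)  [load 9/23]
  2 → USB stick 2  [load 23/23]
  3 → USB stick 1  [load 22/23]
  7 → USB stick 3  [load 16/23]
  9 → USB stick 4 (new)  [load 9/23]
  2 → USB stick 3  [load 18/23]
  3 → USB stick 3  [load 21/23]
  4 → USB stick 4  [load 13/23]
4 USB sticks opened.

4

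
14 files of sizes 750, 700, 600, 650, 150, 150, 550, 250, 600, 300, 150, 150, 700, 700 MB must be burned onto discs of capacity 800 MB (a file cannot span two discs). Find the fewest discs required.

Total = 750 + 700 + 700 + 700 + 650 + 600 + 600 + 550 + 300 + 250 + 150 + 150 + 150 + 150 = 6400 MB.
Lower bound: ⌈6400/800⌉ = 8 discs.
A packing using 9 discs:
  disc 1: 750 = 750
  disc 2: 700 = 700
  disc 3: 700 = 700
  disc 4: 700 = 700
  disc 5: 650 + 150 = 800
  disc 6: 600 + 150 = 750
  disc 7: 600 + 150 = 750
  disc 8: 550 + 250 = 800
  disc 9: 300 + 150 = 450
No arrangement into 8 discs stays within capacity, so 9 is optimal.

9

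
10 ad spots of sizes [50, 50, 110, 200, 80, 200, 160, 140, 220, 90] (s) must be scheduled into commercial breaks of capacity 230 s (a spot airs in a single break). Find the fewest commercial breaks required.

7

Total = 220 + 200 + 200 + 160 + 140 + 110 + 90 + 80 + 50 + 50 = 1300 s.
Lower bound: ⌈1300/230⌉ = 6 commercial breaks.
A packing using 7 commercial breaks:
  break 1: 220 = 220
  break 2: 200 = 200
  break 3: 200 = 200
  break 4: 160 + 50 = 210
  break 5: 140 + 90 = 230
  break 6: 110 + 80 = 190
  break 7: 50 = 50
No arrangement into 6 commercial breaks stays within capacity, so 7 is optimal.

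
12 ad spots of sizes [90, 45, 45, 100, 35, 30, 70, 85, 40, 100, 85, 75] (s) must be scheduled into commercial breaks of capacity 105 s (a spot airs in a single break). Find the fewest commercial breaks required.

9

Total = 100 + 100 + 90 + 85 + 85 + 75 + 70 + 45 + 45 + 40 + 35 + 30 = 800 s.
Lower bound: ⌈800/105⌉ = 8 commercial breaks.
A packing using 9 commercial breaks:
  break 1: 100 = 100
  break 2: 100 = 100
  break 3: 90 = 90
  break 4: 85 = 85
  break 5: 85 = 85
  break 6: 75 + 30 = 105
  break 7: 70 + 35 = 105
  break 8: 45 + 45 = 90
  break 9: 40 = 40
No arrangement into 8 commercial breaks stays within capacity, so 9 is optimal.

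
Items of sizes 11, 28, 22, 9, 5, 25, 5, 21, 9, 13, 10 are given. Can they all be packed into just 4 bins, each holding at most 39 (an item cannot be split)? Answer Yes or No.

No

Total = 158; ⌈158/39⌉ = 5.
At least 5 bins are required, but only 4 are allowed.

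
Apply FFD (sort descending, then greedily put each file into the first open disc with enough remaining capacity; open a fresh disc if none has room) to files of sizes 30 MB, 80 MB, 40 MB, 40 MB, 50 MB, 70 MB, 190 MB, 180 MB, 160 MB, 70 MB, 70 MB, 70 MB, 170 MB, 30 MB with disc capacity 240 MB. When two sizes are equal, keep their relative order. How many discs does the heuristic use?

Sorted descending: 190, 180, 170, 160, 80, 70, 70, 70, 70, 50, 40, 40, 30, 30.
  190 → disc 1 (new)  [load 190/240]
  180 → disc 2 (new)  [load 180/240]
  170 → disc 3 (new)  [load 170/240]
  160 → disc 4 (new)  [load 160/240]
  80 → disc 4  [load 240/240]
  70 → disc 3  [load 240/240]
  70 → disc 5 (new)  [load 70/240]
  70 → disc 5  [load 140/240]
  70 → disc 5  [load 210/240]
  50 → disc 1  [load 240/240]
  40 → disc 2  [load 220/240]
  40 → disc 6 (new)  [load 40/240]
  30 → disc 5  [load 240/240]
  30 → disc 6  [load 70/240]
6 discs opened.

6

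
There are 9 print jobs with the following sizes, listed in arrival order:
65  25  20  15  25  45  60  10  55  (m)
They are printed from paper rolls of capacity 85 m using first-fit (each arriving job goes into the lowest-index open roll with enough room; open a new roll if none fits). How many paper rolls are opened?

5

  65 → roll 1 (new)  [load 65/85]
  25 → roll 2 (new)  [load 25/85]
  20 → roll 1  [load 85/85]
  15 → roll 2  [load 40/85]
  25 → roll 2  [load 65/85]
  45 → roll 3 (new)  [load 45/85]
  60 → roll 4 (new)  [load 60/85]
  10 → roll 2  [load 75/85]
  55 → roll 5 (new)  [load 55/85]
5 paper rolls opened.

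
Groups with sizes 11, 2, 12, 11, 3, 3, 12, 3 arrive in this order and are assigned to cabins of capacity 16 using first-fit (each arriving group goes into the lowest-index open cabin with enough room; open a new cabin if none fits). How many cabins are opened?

  11 → cabin 1 (new)  [load 11/16]
  2 → cabin 1  [load 13/16]
  12 → cabin 2 (new)  [load 12/16]
  11 → cabin 3 (new)  [load 11/16]
  3 → cabin 1  [load 16/16]
  3 → cabin 2  [load 15/16]
  12 → cabin 4 (new)  [load 12/16]
  3 → cabin 3  [load 14/16]
4 cabins opened.

4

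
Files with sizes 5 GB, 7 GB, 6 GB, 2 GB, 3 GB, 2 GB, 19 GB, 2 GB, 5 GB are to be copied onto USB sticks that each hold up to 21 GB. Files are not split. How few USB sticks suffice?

3

Total = 19 + 7 + 6 + 5 + 5 + 3 + 2 + 2 + 2 = 51 GB.
Lower bound: ⌈51/21⌉ = 3 USB sticks.
A packing using 3 USB sticks:
  USB stick 1: 19 + 2 = 21
  USB stick 2: 7 + 6 + 5 + 3 = 21
  USB stick 3: 5 + 2 + 2 = 9
This matches the lower bound, so 3 is optimal.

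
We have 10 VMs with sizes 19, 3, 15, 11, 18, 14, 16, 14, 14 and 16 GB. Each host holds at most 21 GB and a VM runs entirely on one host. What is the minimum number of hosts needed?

Total = 19 + 18 + 16 + 16 + 15 + 14 + 14 + 14 + 11 + 3 = 140 GB.
Lower bound: ⌈140/21⌉ = 7 hosts.
Also, 9 VMs each exceed 21/2 GB, and no two of those can share a host, so at least 9 hosts are needed.
A packing using 9 hosts:
  host 1: 19 = 19
  host 2: 18 + 3 = 21
  host 3: 16 = 16
  host 4: 16 = 16
  host 5: 15 = 15
  host 6: 14 = 14
  host 7: 14 = 14
  host 8: 14 = 14
  host 9: 11 = 11
This matches the lower bound, so 9 is optimal.

9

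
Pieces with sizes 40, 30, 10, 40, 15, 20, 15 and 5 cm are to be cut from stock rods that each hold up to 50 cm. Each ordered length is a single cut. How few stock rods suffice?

Total = 40 + 40 + 30 + 20 + 15 + 15 + 10 + 5 = 175 cm.
Lower bound: ⌈175/50⌉ = 4 stock rods.
A packing using 4 stock rods:
  stock rod 1: 40 + 10 = 50
  stock rod 2: 40 + 5 = 45
  stock rod 3: 30 + 20 = 50
  stock rod 4: 15 + 15 = 30
This matches the lower bound, so 4 is optimal.

4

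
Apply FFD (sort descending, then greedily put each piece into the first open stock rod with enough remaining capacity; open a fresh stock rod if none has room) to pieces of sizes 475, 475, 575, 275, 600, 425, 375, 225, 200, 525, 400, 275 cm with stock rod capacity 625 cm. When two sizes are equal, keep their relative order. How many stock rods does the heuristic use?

Sorted descending: 600, 575, 525, 475, 475, 425, 400, 375, 275, 275, 225, 200.
  600 → stock rod 1 (new)  [load 600/625]
  575 → stock rod 2 (new)  [load 575/625]
  525 → stock rod 3 (new)  [load 525/625]
  475 → stock rod 4 (new)  [load 475/625]
  475 → stock rod 5 (new)  [load 475/625]
  425 → stock rod 6 (new)  [load 425/625]
  400 → stock rod 7 (new)  [load 400/625]
  375 → stock rod 8 (new)  [load 375/625]
  275 → stock rod 9 (new)  [load 275/625]
  275 → stock rod 9  [load 550/625]
  225 → stock rod 7  [load 625/625]
  200 → stock rod 6  [load 625/625]
9 stock rods opened.

9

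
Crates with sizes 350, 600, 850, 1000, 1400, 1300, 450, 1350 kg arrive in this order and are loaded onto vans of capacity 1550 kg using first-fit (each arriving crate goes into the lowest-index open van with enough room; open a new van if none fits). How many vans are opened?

6

  350 → van 1 (new)  [load 350/1550]
  600 → van 1  [load 950/1550]
  850 → van 2 (new)  [load 850/1550]
  1000 → van 3 (new)  [load 1000/1550]
  1400 → van 4 (new)  [load 1400/1550]
  1300 → van 5 (new)  [load 1300/1550]
  450 → van 1  [load 1400/1550]
  1350 → van 6 (new)  [load 1350/1550]
6 vans opened.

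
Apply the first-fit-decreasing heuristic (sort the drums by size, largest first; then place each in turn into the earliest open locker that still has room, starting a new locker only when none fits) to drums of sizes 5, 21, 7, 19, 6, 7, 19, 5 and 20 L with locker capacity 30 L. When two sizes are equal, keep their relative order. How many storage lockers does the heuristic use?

4

Sorted descending: 21, 20, 19, 19, 7, 7, 6, 5, 5.
  21 → locker 1 (new)  [load 21/30]
  20 → locker 2 (new)  [load 20/30]
  19 → locker 3 (new)  [load 19/30]
  19 → locker 4 (new)  [load 19/30]
  7 → locker 1  [load 28/30]
  7 → locker 2  [load 27/30]
  6 → locker 3  [load 25/30]
  5 → locker 3  [load 30/30]
  5 → locker 4  [load 24/30]
4 storage lockers opened.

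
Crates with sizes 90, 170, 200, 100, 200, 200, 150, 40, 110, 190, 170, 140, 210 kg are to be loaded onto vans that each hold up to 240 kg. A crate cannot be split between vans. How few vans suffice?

10

Total = 210 + 200 + 200 + 200 + 190 + 170 + 170 + 150 + 140 + 110 + 100 + 90 + 40 = 1970 kg.
Lower bound: ⌈1970/240⌉ = 9 vans.
A packing using 10 vans:
  van 1: 210 = 210
  van 2: 200 + 40 = 240
  van 3: 200 = 200
  van 4: 200 = 200
  van 5: 190 = 190
  van 6: 170 = 170
  van 7: 170 = 170
  van 8: 150 + 90 = 240
  van 9: 140 + 100 = 240
  van 10: 110 = 110
No arrangement into 9 vans stays within capacity, so 10 is optimal.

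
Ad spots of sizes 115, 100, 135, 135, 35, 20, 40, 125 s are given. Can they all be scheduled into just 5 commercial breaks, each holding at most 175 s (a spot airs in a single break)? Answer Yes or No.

A valid assignment using 5 commercial breaks:
  break 1: 135 + 40 = 175
  break 2: 135 + 35 = 170
  break 3: 125 + 20 = 145
  break 4: 115 = 115
  break 5: 100 = 100
Every load is within 175 s, so 5 commercial breaks suffice.

Yes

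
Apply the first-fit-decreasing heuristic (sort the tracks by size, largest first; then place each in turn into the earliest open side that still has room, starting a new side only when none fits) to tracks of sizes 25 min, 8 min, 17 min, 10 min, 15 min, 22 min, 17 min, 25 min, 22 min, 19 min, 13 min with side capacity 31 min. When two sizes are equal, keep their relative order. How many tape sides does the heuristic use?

8

Sorted descending: 25, 25, 22, 22, 19, 17, 17, 15, 13, 10, 8.
  25 → side 1 (new)  [load 25/31]
  25 → side 2 (new)  [load 25/31]
  22 → side 3 (new)  [load 22/31]
  22 → side 4 (new)  [load 22/31]
  19 → side 5 (new)  [load 19/31]
  17 → side 6 (new)  [load 17/31]
  17 → side 7 (new)  [load 17/31]
  15 → side 8 (new)  [load 15/31]
  13 → side 6  [load 30/31]
  10 → side 5  [load 29/31]
  8 → side 3  [load 30/31]
8 tape sides opened.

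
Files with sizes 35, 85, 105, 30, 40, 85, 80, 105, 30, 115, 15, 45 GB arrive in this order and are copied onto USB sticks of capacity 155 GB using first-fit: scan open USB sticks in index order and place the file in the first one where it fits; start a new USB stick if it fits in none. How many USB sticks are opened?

  35 → USB stick 1 (new)  [load 35/155]
  85 → USB stick 1  [load 120/155]
  105 → USB stick 2 (new)  [load 105/155]
  30 → USB stick 1  [load 150/155]
  40 → USB stick 2  [load 145/155]
  85 → USB stick 3 (new)  [load 85/155]
  80 → USB stick 4 (new)  [load 80/155]
  105 → USB stick 5 (new)  [load 105/155]
  30 → USB stick 3  [load 115/155]
  115 → USB stick 6 (new)  [load 115/155]
  15 → USB stick 3  [load 130/155]
  45 → USB stick 4  [load 125/155]
6 USB sticks opened.

6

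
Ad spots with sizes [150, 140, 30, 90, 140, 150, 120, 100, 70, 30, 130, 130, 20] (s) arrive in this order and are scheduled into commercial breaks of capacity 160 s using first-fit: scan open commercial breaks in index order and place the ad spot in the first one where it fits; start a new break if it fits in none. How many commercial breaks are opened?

10

  150 → break 1 (new)  [load 150/160]
  140 → break 2 (new)  [load 140/160]
  30 → break 3 (new)  [load 30/160]
  90 → break 3  [load 120/160]
  140 → break 4 (new)  [load 140/160]
  150 → break 5 (new)  [load 150/160]
  120 → break 6 (new)  [load 120/160]
  100 → break 7 (new)  [load 100/160]
  70 → break 8 (new)  [load 70/160]
  30 → break 3  [load 150/160]
  130 → break 9 (new)  [load 130/160]
  130 → break 10 (new)  [load 130/160]
  20 → break 2  [load 160/160]
10 commercial breaks opened.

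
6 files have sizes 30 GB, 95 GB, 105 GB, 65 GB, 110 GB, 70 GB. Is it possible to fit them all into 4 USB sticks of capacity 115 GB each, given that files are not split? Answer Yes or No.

Total = 475 GB; ⌈475/115⌉ = 5.
At least 5 USB sticks are required, but only 4 are allowed.

No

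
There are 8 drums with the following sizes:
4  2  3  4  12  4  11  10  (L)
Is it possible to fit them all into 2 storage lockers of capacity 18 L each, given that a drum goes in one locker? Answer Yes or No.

No

Total = 50 L; ⌈50/18⌉ = 3.
At least 3 storage lockers are required, but only 2 are allowed.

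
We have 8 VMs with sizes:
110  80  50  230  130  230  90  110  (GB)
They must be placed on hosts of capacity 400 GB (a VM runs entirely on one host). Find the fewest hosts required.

3

Total = 230 + 230 + 130 + 110 + 110 + 90 + 80 + 50 = 1030 GB.
Lower bound: ⌈1030/400⌉ = 3 hosts.
A packing using 3 hosts:
  host 1: 230 + 130 = 360
  host 2: 230 + 110 + 50 = 390
  host 3: 110 + 90 + 80 = 280
This matches the lower bound, so 3 is optimal.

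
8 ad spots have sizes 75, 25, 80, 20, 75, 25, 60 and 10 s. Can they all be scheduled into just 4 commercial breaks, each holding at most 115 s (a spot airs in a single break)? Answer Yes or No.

A valid assignment using 4 commercial breaks:
  break 1: 80 + 25 + 10 = 115
  break 2: 75 + 25 = 100
  break 3: 75 + 20 = 95
  break 4: 60 = 60
Every load is within 115 s, so 4 commercial breaks suffice.

Yes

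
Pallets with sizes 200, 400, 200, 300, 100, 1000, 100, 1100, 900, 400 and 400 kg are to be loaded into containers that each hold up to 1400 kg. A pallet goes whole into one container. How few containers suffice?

Total = 1100 + 1000 + 900 + 400 + 400 + 400 + 300 + 200 + 200 + 100 + 100 = 5100 kg.
Lower bound: ⌈5100/1400⌉ = 4 containers.
A packing using 4 containers:
  container 1: 1100 + 300 = 1400
  container 2: 1000 + 400 = 1400
  container 3: 900 + 400 + 100 = 1400
  container 4: 400 + 200 + 200 + 100 = 900
This matches the lower bound, so 4 is optimal.

4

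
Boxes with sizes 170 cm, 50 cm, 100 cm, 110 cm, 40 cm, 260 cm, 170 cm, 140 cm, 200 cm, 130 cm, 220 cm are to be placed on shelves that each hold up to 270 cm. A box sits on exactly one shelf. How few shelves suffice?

7

Total = 260 + 220 + 200 + 170 + 170 + 140 + 130 + 110 + 100 + 50 + 40 = 1590 cm.
Lower bound: ⌈1590/270⌉ = 6 shelves.
A packing using 7 shelves:
  shelf 1: 260 = 260
  shelf 2: 220 + 50 = 270
  shelf 3: 200 + 40 = 240
  shelf 4: 170 + 100 = 270
  shelf 5: 170 = 170
  shelf 6: 140 + 130 = 270
  shelf 7: 110 = 110
No arrangement into 6 shelves stays within capacity, so 7 is optimal.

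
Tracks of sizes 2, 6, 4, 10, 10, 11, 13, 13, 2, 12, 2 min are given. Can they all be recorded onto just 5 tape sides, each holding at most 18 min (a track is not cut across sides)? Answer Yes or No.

No

Total = 85 min; ⌈85/18⌉ = 5.
6 tracks each exceed half the capacity and cannot share a side, forcing at least 6 tape sides.
At least 6 tape sides are required, but only 5 are allowed.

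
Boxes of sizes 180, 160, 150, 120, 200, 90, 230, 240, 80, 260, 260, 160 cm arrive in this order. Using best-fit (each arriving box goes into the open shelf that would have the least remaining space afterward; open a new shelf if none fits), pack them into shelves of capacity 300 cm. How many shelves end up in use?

9

  180 → shelf 1 (new)  [load 180/300]
  160 → shelf 2 (new)  [load 160/300]
  150 → shelf 3 (new)  [load 150/300]
  120 → shelf 1  [load 300/300]
  200 → shelf 4 (new)  [load 200/300]
  90 → shelf 4  [load 290/300]
  230 → shelf 5 (new)  [load 230/300]
  240 → shelf 6 (new)  [load 240/300]
  80 → shelf 2  [load 240/300]
  260 → shelf 7 (new)  [load 260/300]
  260 → shelf 8 (new)  [load 260/300]
  160 → shelf 9 (new)  [load 160/300]
9 shelves opened.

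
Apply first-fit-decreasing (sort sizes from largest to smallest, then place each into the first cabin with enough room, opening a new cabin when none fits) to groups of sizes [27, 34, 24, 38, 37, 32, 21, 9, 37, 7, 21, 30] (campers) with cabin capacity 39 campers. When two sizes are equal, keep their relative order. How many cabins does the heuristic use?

10

Sorted descending: 38, 37, 37, 34, 32, 30, 27, 24, 21, 21, 9, 7.
  38 → cabin 1 (new)  [load 38/39]
  37 → cabin 2 (new)  [load 37/39]
  37 → cabin 3 (new)  [load 37/39]
  34 → cabin 4 (new)  [load 34/39]
  32 → cabin 5 (new)  [load 32/39]
  30 → cabin 6 (new)  [load 30/39]
  27 → cabin 7 (new)  [load 27/39]
  24 → cabin 8 (new)  [load 24/39]
  21 → cabin 9 (new)  [load 21/39]
  21 → cabin 10 (new)  [load 21/39]
  9 → cabin 6  [load 39/39]
  7 → cabin 5  [load 39/39]
10 cabins opened.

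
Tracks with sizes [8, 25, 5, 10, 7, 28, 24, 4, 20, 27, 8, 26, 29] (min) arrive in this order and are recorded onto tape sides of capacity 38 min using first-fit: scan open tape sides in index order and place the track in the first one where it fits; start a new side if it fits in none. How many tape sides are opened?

  8 → side 1 (new)  [load 8/38]
  25 → side 1  [load 33/38]
  5 → side 1  [load 38/38]
  10 → side 2 (new)  [load 10/38]
  7 → side 2  [load 17/38]
  28 → side 3 (new)  [load 28/38]
  24 → side 4 (new)  [load 24/38]
  4 → side 2  [load 21/38]
  20 → side 5 (new)  [load 20/38]
  27 → side 6 (new)  [load 27/38]
  8 → side 2  [load 29/38]
  26 → side 7 (new)  [load 26/38]
  29 → side 8 (new)  [load 29/38]
8 tape sides opened.

8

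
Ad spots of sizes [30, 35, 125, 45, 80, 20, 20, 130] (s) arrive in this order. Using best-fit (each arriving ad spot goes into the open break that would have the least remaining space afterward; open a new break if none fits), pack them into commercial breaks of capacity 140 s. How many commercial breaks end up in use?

4

  30 → break 1 (new)  [load 30/140]
  35 → break 1  [load 65/140]
  125 → break 2 (new)  [load 125/140]
  45 → break 1  [load 110/140]
  80 → break 3 (new)  [load 80/140]
  20 → break 1  [load 130/140]
  20 → break 3  [load 100/140]
  130 → break 4 (new)  [load 130/140]
4 commercial breaks opened.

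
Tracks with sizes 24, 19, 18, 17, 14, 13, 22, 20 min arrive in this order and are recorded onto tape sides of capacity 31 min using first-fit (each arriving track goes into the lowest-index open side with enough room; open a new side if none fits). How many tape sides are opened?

  24 → side 1 (new)  [load 24/31]
  19 → side 2 (new)  [load 19/31]
  18 → side 3 (new)  [load 18/31]
  17 → side 4 (new)  [load 17/31]
  14 → side 4  [load 31/31]
  13 → side 3  [load 31/31]
  22 → side 5 (new)  [load 22/31]
  20 → side 6 (new)  [load 20/31]
6 tape sides opened.

6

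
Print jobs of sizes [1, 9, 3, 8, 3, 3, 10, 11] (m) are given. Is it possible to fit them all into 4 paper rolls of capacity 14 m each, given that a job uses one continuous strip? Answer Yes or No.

A valid assignment using 4 paper rolls:
  roll 1: 11 + 3 = 14
  roll 2: 10 + 3 + 1 = 14
  roll 3: 9 + 3 = 12
  roll 4: 8 = 8
Every load is within 14 m, so 4 paper rolls suffice.

Yes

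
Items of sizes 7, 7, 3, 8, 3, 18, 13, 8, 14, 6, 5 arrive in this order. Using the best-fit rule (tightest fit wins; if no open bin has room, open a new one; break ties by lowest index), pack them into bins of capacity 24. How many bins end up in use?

  7 → bin 1 (new)  [load 7/24]
  7 → bin 1  [load 14/24]
  3 → bin 1  [load 17/24]
  8 → bin 2 (new)  [load 8/24]
  3 → bin 1  [load 20/24]
  18 → bin 3 (new)  [load 18/24]
  13 → bin 2  [load 21/24]
  8 → bin 4 (new)  [load 8/24]
  14 → bin 4  [load 22/24]
  6 → bin 3  [load 24/24]
  5 → bin 5 (new)  [load 5/24]
5 bins opened.

5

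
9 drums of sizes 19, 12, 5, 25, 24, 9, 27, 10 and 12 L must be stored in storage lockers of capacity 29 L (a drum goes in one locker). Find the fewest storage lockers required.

Total = 27 + 25 + 24 + 19 + 12 + 12 + 10 + 9 + 5 = 143 L.
Lower bound: ⌈143/29⌉ = 5 storage lockers.
A packing using 6 storage lockers:
  locker 1: 27 = 27
  locker 2: 25 = 25
  locker 3: 24 + 5 = 29
  locker 4: 19 + 10 = 29
  locker 5: 12 + 12 = 24
  locker 6: 9 = 9
No arrangement into 5 storage lockers stays within capacity, so 6 is optimal.

6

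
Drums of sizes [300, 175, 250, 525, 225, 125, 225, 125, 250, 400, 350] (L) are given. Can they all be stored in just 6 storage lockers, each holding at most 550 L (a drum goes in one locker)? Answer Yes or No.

Yes

A valid assignment using 6 storage lockers:
  locker 1: 525 = 525
  locker 2: 400 + 125 = 525
  locker 3: 350 + 175 = 525
  locker 4: 300 + 250 = 550
  locker 5: 250 + 225 = 475
  locker 6: 225 + 125 = 350
Every load is within 550 L, so 6 storage lockers suffice.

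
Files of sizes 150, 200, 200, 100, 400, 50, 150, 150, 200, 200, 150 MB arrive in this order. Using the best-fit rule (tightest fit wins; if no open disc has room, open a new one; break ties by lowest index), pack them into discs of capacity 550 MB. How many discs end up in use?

4

  150 → disc 1 (new)  [load 150/550]
  200 → disc 1  [load 350/550]
  200 → disc 1  [load 550/550]
  100 → disc 2 (new)  [load 100/550]
  400 → disc 2  [load 500/550]
  50 → disc 2  [load 550/550]
  150 → disc 3 (new)  [load 150/550]
  150 → disc 3  [load 300/550]
  200 → disc 3  [load 500/550]
  200 → disc 4 (new)  [load 200/550]
  150 → disc 4  [load 350/550]
4 discs opened.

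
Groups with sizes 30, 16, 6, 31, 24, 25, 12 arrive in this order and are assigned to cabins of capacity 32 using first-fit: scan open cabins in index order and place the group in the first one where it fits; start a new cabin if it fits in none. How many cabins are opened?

6

  30 → cabin 1 (new)  [load 30/32]
  16 → cabin 2 (new)  [load 16/32]
  6 → cabin 2  [load 22/32]
  31 → cabin 3 (new)  [load 31/32]
  24 → cabin 4 (new)  [load 24/32]
  25 → cabin 5 (new)  [load 25/32]
  12 → cabin 6 (new)  [load 12/32]
6 cabins opened.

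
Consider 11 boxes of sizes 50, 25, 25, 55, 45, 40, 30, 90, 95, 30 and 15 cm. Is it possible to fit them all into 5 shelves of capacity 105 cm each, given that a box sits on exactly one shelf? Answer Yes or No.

Yes

A valid assignment using 5 shelves:
  shelf 1: 95 = 95
  shelf 2: 90 + 15 = 105
  shelf 3: 55 + 50 = 105
  shelf 4: 45 + 30 + 30 = 105
  shelf 5: 40 + 25 + 25 = 90
Every load is within 105 cm, so 5 shelves suffice.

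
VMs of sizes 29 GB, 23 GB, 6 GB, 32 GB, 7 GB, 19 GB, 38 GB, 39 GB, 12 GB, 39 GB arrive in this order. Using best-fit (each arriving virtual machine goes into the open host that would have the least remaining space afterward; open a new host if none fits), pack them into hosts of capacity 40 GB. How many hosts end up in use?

7

  29 → host 1 (new)  [load 29/40]
  23 → host 2 (new)  [load 23/40]
  6 → host 1  [load 35/40]
  32 → host 3 (new)  [load 32/40]
  7 → host 3  [load 39/40]
  19 → host 4 (new)  [load 19/40]
  38 → host 5 (new)  [load 38/40]
  39 → host 6 (new)  [load 39/40]
  12 → host 2  [load 35/40]
  39 → host 7 (new)  [load 39/40]
7 hosts opened.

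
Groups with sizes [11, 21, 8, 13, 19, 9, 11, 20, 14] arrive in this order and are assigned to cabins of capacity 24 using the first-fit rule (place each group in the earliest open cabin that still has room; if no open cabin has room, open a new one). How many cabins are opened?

  11 → cabin 1 (new)  [load 11/24]
  21 → cabin 2 (new)  [load 21/24]
  8 → cabin 1  [load 19/24]
  13 → cabin 3 (new)  [load 13/24]
  19 → cabin 4 (new)  [load 19/24]
  9 → cabin 3  [load 22/24]
  11 → cabin 5 (new)  [load 11/24]
  20 → cabin 6 (new)  [load 20/24]
  14 → cabin 7 (new)  [load 14/24]
7 cabins opened.

7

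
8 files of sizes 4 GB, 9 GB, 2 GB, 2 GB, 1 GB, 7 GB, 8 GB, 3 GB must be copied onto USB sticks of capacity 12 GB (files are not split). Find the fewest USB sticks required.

Total = 9 + 8 + 7 + 4 + 3 + 2 + 2 + 1 = 36 GB.
Lower bound: ⌈36/12⌉ = 3 USB sticks.
A packing using 3 USB sticks:
  USB stick 1: 9 + 3 = 12
  USB stick 2: 8 + 4 = 12
  USB stick 3: 7 + 2 + 2 + 1 = 12
This matches the lower bound, so 3 is optimal.

3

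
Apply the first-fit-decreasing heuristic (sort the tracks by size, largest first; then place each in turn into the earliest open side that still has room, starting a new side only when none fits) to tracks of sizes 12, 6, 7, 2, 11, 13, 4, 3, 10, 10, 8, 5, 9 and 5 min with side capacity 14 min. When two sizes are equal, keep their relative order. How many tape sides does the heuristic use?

8

Sorted descending: 13, 12, 11, 10, 10, 9, 8, 7, 6, 5, 5, 4, 3, 2.
  13 → side 1 (new)  [load 13/14]
  12 → side 2 (new)  [load 12/14]
  11 → side 3 (new)  [load 11/14]
  10 → side 4 (new)  [load 10/14]
  10 → side 5 (new)  [load 10/14]
  9 → side 6 (new)  [load 9/14]
  8 → side 7 (new)  [load 8/14]
  7 → side 8 (new)  [load 7/14]
  6 → side 7  [load 14/14]
  5 → side 6  [load 14/14]
  5 → side 8  [load 12/14]
  4 → side 4  [load 14/14]
  3 → side 3  [load 14/14]
  2 → side 2  [load 14/14]
8 tape sides opened.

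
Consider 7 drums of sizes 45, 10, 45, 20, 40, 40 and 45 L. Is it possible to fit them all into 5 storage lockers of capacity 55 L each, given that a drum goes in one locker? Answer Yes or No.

No

Total = 245 L; ⌈245/55⌉ = 5.
The bound of 5 does not rule out 5, but exhaustive search shows no assignment into 5 storage lockers of capacity 55 L exists — the minimum is 6.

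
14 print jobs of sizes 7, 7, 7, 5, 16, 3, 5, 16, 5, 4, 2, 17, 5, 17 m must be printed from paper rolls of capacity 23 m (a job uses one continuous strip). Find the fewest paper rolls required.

6

Total = 17 + 17 + 16 + 16 + 7 + 7 + 7 + 5 + 5 + 5 + 5 + 4 + 3 + 2 = 116 m.
Lower bound: ⌈116/23⌉ = 6 paper rolls.
A packing using 6 paper rolls:
  roll 1: 17 + 5 = 22
  roll 2: 17 + 5 = 22
  roll 3: 16 + 7 = 23
  roll 4: 16 + 7 = 23
  roll 5: 7 + 5 + 5 + 4 + 2 = 23
  roll 6: 3 = 3
This matches the lower bound, so 6 is optimal.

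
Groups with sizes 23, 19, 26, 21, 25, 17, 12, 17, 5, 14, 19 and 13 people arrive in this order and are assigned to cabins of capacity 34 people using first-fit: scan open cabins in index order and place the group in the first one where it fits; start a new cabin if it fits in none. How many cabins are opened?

  23 → cabin 1 (new)  [load 23/34]
  19 → cabin 2 (new)  [load 19/34]
  26 → cabin 3 (new)  [load 26/34]
  21 → cabin 4 (new)  [load 21/34]
  25 → cabin 5 (new)  [load 25/34]
  17 → cabin 6 (new)  [load 17/34]
  12 → cabin 2  [load 31/34]
  17 → cabin 6  [load 34/34]
  5 → cabin 1  [load 28/34]
  14 → cabin 7 (new)  [load 14/34]
  19 → cabin 7  [load 33/34]
  13 → cabin 4  [load 34/34]
7 cabins opened.

7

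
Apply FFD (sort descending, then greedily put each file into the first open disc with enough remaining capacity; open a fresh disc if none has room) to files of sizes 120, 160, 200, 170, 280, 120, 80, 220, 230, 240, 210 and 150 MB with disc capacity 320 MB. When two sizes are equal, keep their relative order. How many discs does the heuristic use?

Sorted descending: 280, 240, 230, 220, 210, 200, 170, 160, 150, 120, 120, 80.
  280 → disc 1 (new)  [load 280/320]
  240 → disc 2 (new)  [load 240/320]
  230 → disc 3 (new)  [load 230/320]
  220 → disc 4 (new)  [load 220/320]
  210 → disc 5 (new)  [load 210/320]
  200 → disc 6 (new)  [load 200/320]
  170 → disc 7 (new)  [load 170/320]
  160 → disc 8 (new)  [load 160/320]
  150 → disc 7  [load 320/320]
  120 → disc 6  [load 320/320]
  120 → disc 8  [load 280/320]
  80 → disc 2  [load 320/320]
8 discs opened.

8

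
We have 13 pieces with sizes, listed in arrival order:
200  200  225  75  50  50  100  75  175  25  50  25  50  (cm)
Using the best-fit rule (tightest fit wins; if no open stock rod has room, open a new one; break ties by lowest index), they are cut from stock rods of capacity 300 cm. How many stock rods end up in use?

  200 → stock rod 1 (new)  [load 200/300]
  200 → stock rod 2 (new)  [load 200/300]
  225 → stock rod 3 (new)  [load 225/300]
  75 → stock rod 3  [load 300/300]
  50 → stock rod 1  [load 250/300]
  50 → stock rod 1  [load 300/300]
  100 → stock rod 2  [load 300/300]
  75 → stock rod 4 (new)  [load 75/300]
  175 → stock rod 4  [load 250/300]
  25 → stock rod 4  [load 275/300]
  50 → stock rod 5 (new)  [load 50/300]
  25 → stock rod 4  [load 300/300]
  50 → stock rod 5  [load 100/300]
5 stock rods opened.

5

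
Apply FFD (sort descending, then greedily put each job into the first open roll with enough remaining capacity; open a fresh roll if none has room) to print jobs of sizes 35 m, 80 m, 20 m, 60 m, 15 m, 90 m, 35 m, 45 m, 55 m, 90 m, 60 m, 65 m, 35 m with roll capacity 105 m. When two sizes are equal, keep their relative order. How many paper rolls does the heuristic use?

7

Sorted descending: 90, 90, 80, 65, 60, 60, 55, 45, 35, 35, 35, 20, 15.
  90 → roll 1 (new)  [load 90/105]
  90 → roll 2 (new)  [load 90/105]
  80 → roll 3 (new)  [load 80/105]
  65 → roll 4 (new)  [load 65/105]
  60 → roll 5 (new)  [load 60/105]
  60 → roll 6 (new)  [load 60/105]
  55 → roll 7 (new)  [load 55/105]
  45 → roll 5  [load 105/105]
  35 → roll 4  [load 100/105]
  35 → roll 6  [load 95/105]
  35 → roll 7  [load 90/105]
  20 → roll 3  [load 100/105]
  15 → roll 1  [load 105/105]
7 paper rolls opened.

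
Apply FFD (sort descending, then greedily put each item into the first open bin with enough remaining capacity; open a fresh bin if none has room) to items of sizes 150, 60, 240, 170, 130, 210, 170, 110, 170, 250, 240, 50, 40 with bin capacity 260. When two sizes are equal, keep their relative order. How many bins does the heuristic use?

Sorted descending: 250, 240, 240, 210, 170, 170, 170, 150, 130, 110, 60, 50, 40.
  250 → bin 1 (new)  [load 250/260]
  240 → bin 2 (new)  [load 240/260]
  240 → bin 3 (new)  [load 240/260]
  210 → bin 4 (new)  [load 210/260]
  170 → bin 5 (new)  [load 170/260]
  170 → bin 6 (new)  [load 170/260]
  170 → bin 7 (new)  [load 170/260]
  150 → bin 8 (new)  [load 150/260]
  130 → bin 9 (new)  [load 130/260]
  110 → bin 8  [load 260/260]
  60 → bin 5  [load 230/260]
  50 → bin 4  [load 260/260]
  40 → bin 6  [load 210/260]
9 bins opened.

9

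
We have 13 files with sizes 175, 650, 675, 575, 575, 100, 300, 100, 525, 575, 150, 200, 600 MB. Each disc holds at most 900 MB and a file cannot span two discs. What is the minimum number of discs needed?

Total = 675 + 650 + 600 + 575 + 575 + 575 + 525 + 300 + 200 + 175 + 150 + 100 + 100 = 5200 MB.
Lower bound: ⌈5200/900⌉ = 6 discs.
Also, 7 files each exceed 450 MB, and no two of those can share a disc, so at least 7 discs are needed.
A packing using 7 discs:
  disc 1: 675 + 200 = 875
  disc 2: 650 + 175 = 825
  disc 3: 600 + 300 = 900
  disc 4: 575 + 150 + 100 = 825
  disc 5: 575 + 100 = 675
  disc 6: 575 = 575
  disc 7: 525 = 525
This matches the lower bound, so 7 is optimal.

7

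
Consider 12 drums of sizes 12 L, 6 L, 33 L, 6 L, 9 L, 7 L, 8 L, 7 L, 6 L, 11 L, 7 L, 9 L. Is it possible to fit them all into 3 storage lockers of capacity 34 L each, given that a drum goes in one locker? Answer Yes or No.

No

Total = 121 L; ⌈121/34⌉ = 4.
At least 4 storage lockers are required, but only 3 are allowed.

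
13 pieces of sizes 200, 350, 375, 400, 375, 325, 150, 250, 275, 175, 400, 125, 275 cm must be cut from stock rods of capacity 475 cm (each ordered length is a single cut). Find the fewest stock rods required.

Total = 400 + 400 + 375 + 375 + 350 + 325 + 275 + 275 + 250 + 200 + 175 + 150 + 125 = 3675 cm.
Lower bound: ⌈3675/475⌉ = 8 stock rods.
Also, 9 pieces each exceed 475/2 cm, and no two of those can share a stock rod, so at least 9 stock rods are needed.
A packing using 9 stock rods:
  stock rod 1: 400 = 400
  stock rod 2: 400 = 400
  stock rod 3: 375 = 375
  stock rod 4: 375 = 375
  stock rod 5: 350 + 125 = 475
  stock rod 6: 325 + 150 = 475
  stock rod 7: 275 + 200 = 475
  stock rod 8: 275 + 175 = 450
  stock rod 9: 250 = 250
This matches the lower bound, so 9 is optimal.

9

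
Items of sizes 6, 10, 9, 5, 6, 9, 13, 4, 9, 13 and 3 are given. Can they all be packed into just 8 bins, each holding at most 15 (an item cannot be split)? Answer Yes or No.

Yes

A valid assignment using 7 bins:
  bin 1: 13 = 13
  bin 2: 13 = 13
  bin 3: 10 + 5 = 15
  bin 4: 9 + 6 = 15
  bin 5: 9 + 6 = 15
  bin 6: 9 + 4 = 13
  bin 7: 3 = 3
That uses only 7 ≤ 8, so 8 bins are enough.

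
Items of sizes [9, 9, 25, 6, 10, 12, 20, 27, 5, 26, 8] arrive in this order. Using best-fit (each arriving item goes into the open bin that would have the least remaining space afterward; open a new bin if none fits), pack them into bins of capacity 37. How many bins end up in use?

5

  9 → bin 1 (new)  [load 9/37]
  9 → bin 1  [load 18/37]
  25 → bin 2 (new)  [load 25/37]
  6 → bin 2  [load 31/37]
  10 → bin 1  [load 28/37]
  12 → bin 3 (new)  [load 12/37]
  20 → bin 3  [load 32/37]
  27 → bin 4 (new)  [load 27/37]
  5 → bin 3  [load 37/37]
  26 → bin 5 (new)  [load 26/37]
  8 → bin 1  [load 36/37]
5 bins opened.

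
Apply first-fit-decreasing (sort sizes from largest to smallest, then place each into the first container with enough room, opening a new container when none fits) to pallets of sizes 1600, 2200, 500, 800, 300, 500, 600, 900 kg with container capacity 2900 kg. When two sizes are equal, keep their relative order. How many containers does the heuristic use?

Sorted descending: 2200, 1600, 900, 800, 600, 500, 500, 300.
  2200 → container 1 (new)  [load 2200/2900]
  1600 → container 2 (new)  [load 1600/2900]
  900 → container 2  [load 2500/2900]
  800 → container 3 (new)  [load 800/2900]
  600 → container 1  [load 2800/2900]
  500 → container 3  [load 1300/2900]
  500 → container 3  [load 1800/2900]
  300 → container 2  [load 2800/2900]
3 containers opened.

3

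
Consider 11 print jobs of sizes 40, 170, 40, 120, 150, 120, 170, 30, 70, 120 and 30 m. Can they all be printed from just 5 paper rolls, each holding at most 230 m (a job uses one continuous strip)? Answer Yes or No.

No

Total = 1060 m; ⌈1060/230⌉ = 5.
6 print jobs each exceed half the capacity and cannot share a roll, forcing at least 6 paper rolls.
At least 6 paper rolls are required, but only 5 are allowed.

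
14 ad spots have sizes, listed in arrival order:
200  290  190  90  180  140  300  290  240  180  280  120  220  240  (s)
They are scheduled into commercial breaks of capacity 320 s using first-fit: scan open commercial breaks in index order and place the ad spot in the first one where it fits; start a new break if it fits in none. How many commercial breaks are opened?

  200 → break 1 (new)  [load 200/320]
  290 → break 2 (new)  [load 290/320]
  190 → break 3 (new)  [load 190/320]
  90 → break 1  [load 290/320]
  180 → break 4 (new)  [load 180/320]
  140 → break 4  [load 320/320]
  300 → break 5 (new)  [load 300/320]
  290 → break 6 (new)  [load 290/320]
  240 → break 7 (new)  [load 240/320]
  180 → break 8 (new)  [load 180/320]
  280 → break 9 (new)  [load 280/320]
  120 → break 3  [load 310/320]
  220 → break 10 (new)  [load 220/320]
  240 → break 11 (new)  [load 240/320]
11 commercial breaks opened.

11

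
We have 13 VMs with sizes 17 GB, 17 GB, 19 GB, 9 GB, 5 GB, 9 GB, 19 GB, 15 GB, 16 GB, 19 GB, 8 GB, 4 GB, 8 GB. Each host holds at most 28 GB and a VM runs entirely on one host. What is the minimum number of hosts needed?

Total = 19 + 19 + 19 + 17 + 17 + 16 + 15 + 9 + 9 + 8 + 8 + 5 + 4 = 165 GB.
Lower bound: ⌈165/28⌉ = 6 hosts.
Also, 7 VMs each exceed 14 GB, and no two of those can share a host, so at least 7 hosts are needed.
A packing using 7 hosts:
  host 1: 19 + 9 = 28
  host 2: 19 + 9 = 28
  host 3: 19 + 8 = 27
  host 4: 17 + 8 = 25
  host 5: 17 + 5 + 4 = 26
  host 6: 16 = 16
  host 7: 15 = 15
This matches the lower bound, so 7 is optimal.

7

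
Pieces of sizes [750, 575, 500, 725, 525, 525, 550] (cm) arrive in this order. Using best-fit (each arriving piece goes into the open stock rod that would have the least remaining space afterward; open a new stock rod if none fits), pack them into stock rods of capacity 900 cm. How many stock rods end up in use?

7

  750 → stock rod 1 (new)  [load 750/900]
  575 → stock rod 2 (new)  [load 575/900]
  500 → stock rod 3 (new)  [load 500/900]
  725 → stock rod 4 (new)  [load 725/900]
  525 → stock rod 5 (new)  [load 525/900]
  525 → stock rod 6 (new)  [load 525/900]
  550 → stock rod 7 (new)  [load 550/900]
7 stock rods opened.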